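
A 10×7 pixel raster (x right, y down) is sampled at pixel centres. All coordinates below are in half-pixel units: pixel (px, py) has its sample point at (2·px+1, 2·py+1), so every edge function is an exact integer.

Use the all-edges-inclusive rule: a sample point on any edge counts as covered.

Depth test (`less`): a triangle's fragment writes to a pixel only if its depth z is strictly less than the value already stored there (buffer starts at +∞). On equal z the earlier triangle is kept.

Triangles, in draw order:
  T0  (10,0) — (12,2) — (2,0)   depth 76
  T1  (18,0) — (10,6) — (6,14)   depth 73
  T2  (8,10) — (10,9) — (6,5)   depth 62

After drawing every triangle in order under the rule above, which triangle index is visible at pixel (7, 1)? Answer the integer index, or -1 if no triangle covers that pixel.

T0:
  2·area = 16
  edge (10, 0)→(12, 2): d=(2,2) inclusive
  edge (12, 2)→(2, 0): d=(-10,-2) inclusive
  edge (2, 0)→(10, 0): d=(8,0) inclusive
    (3,0)@(7, 1): e=[8,0,8] → █  [on edge]
    (4,0)@(9, 1): e=[4,4,8] → █
    (5,0)@(11, 1): e=[0,8,8] → █  [on edge]
    (6,0)@(13, 1): e=[-4,12,8] → ·
    (3,1)@(7, 3): e=[12,-20,24] → ·
    (4,1)@(9, 3): e=[8,-16,24] → ·
    (5,1)@(11, 3): e=[4,-12,24] → ·
    (6,1)@(13, 3): e=[0,-8,24] → ·  [on edge]
    (8,1)@(17, 3): e=[-8,0,24] → ·  [on edge]
    (7,2)@(15, 5): e=[0,-24,40] → ·  [on edge]
    (8,3)@(17, 7): e=[0,-40,56] → ·  [on edge]
    (9,4)@(19, 9): e=[0,-56,72] → ·  [on edge]
  covered (3 px):
    · · · █ █ █ · · · ·
    · · · · · · · · · ·
    · · · · · · · · · ·
    · · · · · · · · · ·
    · · · · · · · · · ·
    · · · · · · · · · ·
    · · · · · · · · · ·
T1:
  2·area = 40  (B↔C swapped to make it positive)
  edge (18, 0)→(6, 14): d=(-12,14) inclusive
  edge (6, 14)→(10, 6): d=(4,-8) inclusive
  edge (10, 6)→(18, 0): d=(8,-6) inclusive
    (8,0)@(17, 1): e=[2,36,2] → █
    (9,0)@(19, 1): e=[-26,52,14] → ·
    (7,1)@(15, 3): e=[6,28,6] → █
    (8,1)@(17, 3): e=[-22,44,18] → ·
    (6,2)@(13, 5): e=[10,20,10] → █
    (7,2)@(15, 5): e=[-18,36,22] → ·
    (5,3)@(11, 7): e=[14,12,14] → █
    (6,3)@(13, 7): e=[-14,28,26] → ·
    (4,4)@(9, 9): e=[18,4,18] → █
    (5,4)@(11, 9): e=[-10,20,30] → ·
    (4,5)@(9, 11): e=[-6,12,34] → ·
  covered (5 px):
    · · · · · · · · █ ·
    · · · · · · · █ · ·
    · · · · · · █ · · ·
    · · · · · █ · · · ·
    · · · · █ · · · · ·
    · · · · · · · · · ·
    · · · · · · · · · ·
T2:
  2·area = 12  (B↔C swapped to make it positive)
  edge (8, 10)→(6, 5): d=(-2,-5) inclusive
  edge (6, 5)→(10, 9): d=(4,4) inclusive
  edge (10, 9)→(8, 10): d=(-2,1) inclusive
    (3,3)@(7, 7): e=[1,4,7] → █
    (4,3)@(9, 7): e=[11,-4,5] → ·
    (3,4)@(7, 9): e=[-3,12,3] → ·
    (4,4)@(9, 9): e=[7,4,1] → █
    (5,4)@(11, 9): e=[17,-4,-1] → ·
    (4,5)@(9, 11): e=[3,12,-3] → ·
  covered (2 px):
    · · · · · · · · · ·
    · · · · · · · · · ·
    · · · · · · · · · ·
    · · · █ · · · · · ·
    · · · · █ · · · · ·
    · · · · · · · · · ·
    · · · · · · · · · ·

Z-buffer (winner per pixel, '.' = empty):
  . . . 0 0 0 . . 1 .
  . . . . . . . 1 . .
  . . . . . . 1 . . .
  . . . 2 . 1 . . . .
  . . . . 2 . . . . .
  . . . . . . . . . .
  . . . . . . . . . .

Result: 1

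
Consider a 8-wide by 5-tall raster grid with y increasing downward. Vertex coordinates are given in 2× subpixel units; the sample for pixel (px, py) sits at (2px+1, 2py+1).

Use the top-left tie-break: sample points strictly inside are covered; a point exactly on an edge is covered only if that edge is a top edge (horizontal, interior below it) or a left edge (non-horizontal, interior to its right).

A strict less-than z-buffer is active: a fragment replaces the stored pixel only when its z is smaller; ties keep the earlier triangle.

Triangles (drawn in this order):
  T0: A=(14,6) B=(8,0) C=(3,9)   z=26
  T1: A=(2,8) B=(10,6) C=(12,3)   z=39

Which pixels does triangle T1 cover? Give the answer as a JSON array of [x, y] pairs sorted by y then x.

T0:
  2·area = 84  (B↔C swapped to make it positive)
  edge (14, 6)→(3, 9): d=(-11,3) right/bottom  bias=-1
  edge (3, 9)→(8, 0): d=(5,-9) top-left  bias=+0
  edge (8, 0)→(14, 6): d=(6,6) right/bottom  bias=-1
    (4,0)@(9, 1): e=[70,14,0] → ·  [on edge]
    (3,1)@(7, 3): e=[54,6,24] → #
    (4,1)@(9, 3): e=[48,24,12] → #
    (5,1)@(11, 3): e=[42,42,0] → ·  [on edge]
    (3,2)@(7, 5): e=[32,16,36] → #
    (5,2)@(11, 5): e=[20,52,12] → #
    (6,2)@(13, 5): e=[14,70,0] → ·  [on edge]
    (2,3)@(5, 7): e=[16,8,60] → #
    (5,3)@(11, 7): e=[-2,62,24] → ·
    (7,3)@(15, 7): e=[-14,98,0] → ·  [on edge]
    (1,4)@(3, 9): e=[0,0,84] → ·  [on edge]
    (2,4)@(5, 9): e=[-6,18,72] → ·
  covered (8 px):
    · · · · · · · ·
    · · · # # · · ·
    · · · # # # · ·
    · · # # # · · ·
    · · · · · · · ·
T1:
  2·area = 20  (B↔C swapped to make it positive)
  edge (2, 8)→(12, 3): d=(10,-5) top-left  bias=+0
  edge (12, 3)→(10, 6): d=(-2,3) right/bottom  bias=-1
  edge (10, 6)→(2, 8): d=(-8,2) right/bottom  bias=-1
    (4,2)@(9, 5): e=[5,5,10] → #
    (5,2)@(11, 5): e=[15,-1,6] → ·
    (2,3)@(5, 7): e=[5,13,2] → #
    (3,3)@(7, 7): e=[15,7,-2] → ·
    (4,3)@(9, 7): e=[25,1,-6] → ·
    (2,4)@(5, 9): e=[25,9,-14] → ·
  covered (2 px):
    · · · · · · · ·
    · · · · · · · ·
    · · · · # · · ·
    · · # · · · · ·
    · · · · · · · ·

Answer: [[4,2],[2,3]]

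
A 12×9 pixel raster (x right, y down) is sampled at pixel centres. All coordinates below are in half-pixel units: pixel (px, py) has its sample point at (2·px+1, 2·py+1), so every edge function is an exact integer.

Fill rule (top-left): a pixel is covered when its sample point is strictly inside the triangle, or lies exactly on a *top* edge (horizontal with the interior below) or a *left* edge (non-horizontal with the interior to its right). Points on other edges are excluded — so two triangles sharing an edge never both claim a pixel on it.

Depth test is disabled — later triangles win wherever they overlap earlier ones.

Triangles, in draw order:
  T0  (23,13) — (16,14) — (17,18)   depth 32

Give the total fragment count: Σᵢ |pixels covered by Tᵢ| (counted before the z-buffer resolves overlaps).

T0:
  2·area = 29  (B↔C swapped to make it positive)
  edge (23, 13)→(17, 18): d=(-6,5) right/bottom  bias=-1
  edge (17, 18)→(16, 14): d=(-1,-4) top-left  bias=+0
  edge (16, 14)→(23, 13): d=(7,-1) top-left  bias=+0
    (11,6)@(23, 13): e=[0,29,0] → ·  [on edge]
    (4,7)@(9, 15): e=[58,-29,0] → ·  [on edge]
    (8,7)@(17, 15): e=[18,3,8] → █
    (9,7)@(19, 15): e=[8,11,10] → █
    (10,7)@(21, 15): e=[-2,19,12] → ·
    (8,8)@(17, 17): e=[6,1,22] → █
    (9,8)@(19, 17): e=[-4,9,24] → ·
  covered (3 px):
    · · · · · · · · · · · ·
    · · · · · · · · · · · ·
    · · · · · · · · · · · ·
    · · · · · · · · · · · ·
    · · · · · · · · · · · ·
    · · · · · · · · · · · ·
    · · · · · · · · · · · ·
    · · · · · · · · █ █ · ·
    · · · · · · · · █ · · ·

Result: 3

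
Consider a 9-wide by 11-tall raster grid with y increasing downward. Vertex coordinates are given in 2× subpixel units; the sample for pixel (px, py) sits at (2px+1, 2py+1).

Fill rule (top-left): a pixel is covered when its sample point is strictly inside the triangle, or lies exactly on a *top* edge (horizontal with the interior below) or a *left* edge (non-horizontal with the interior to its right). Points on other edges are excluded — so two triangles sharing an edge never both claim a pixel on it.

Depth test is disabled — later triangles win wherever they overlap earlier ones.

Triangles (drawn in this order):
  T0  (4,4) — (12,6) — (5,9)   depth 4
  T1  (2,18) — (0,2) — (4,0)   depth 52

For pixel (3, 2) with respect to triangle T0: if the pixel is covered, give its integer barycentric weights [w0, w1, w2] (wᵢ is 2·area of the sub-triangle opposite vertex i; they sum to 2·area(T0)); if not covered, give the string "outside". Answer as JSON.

T0:
  2·area = 38
  edge (4, 4)→(12, 6): d=(8,2) right/bottom  bias=-1
  edge (12, 6)→(5, 9): d=(-7,3) right/bottom  bias=-1
  edge (5, 9)→(4, 4): d=(-1,-5) top-left  bias=+0
    (2,2)@(5, 5): e=[6,28,4] → X
    (3,2)@(7, 5): e=[2,22,14] → X
    (4,2)@(9, 5): e=[-2,16,24] → .
    (2,3)@(5, 7): e=[22,14,2] → X
    (4,3)@(9, 7): e=[14,2,22] → X
    (5,3)@(11, 7): e=[10,-4,32] → .
    (2,4)@(5, 9): e=[38,0,0] → .  [on edge]
    (3,4)@(7, 9): e=[34,-6,10] → .
    (4,4)@(9, 9): e=[30,-12,20] → .
    (3,9)@(7, 19): e=[114,-76,0] → .  [on edge]
  covered (5 px):
    . . . . . . . . .
    . . . . . . . . .
    . . X X . . . . .
    . . X X X . . . .
    . . . . . . . . .
    . . . . . . . . .
    . . . . . . . . .
    . . . . . . . . .
    . . . . . . . . .
    . . . . . . . . .
    . . . . . . . . .
T1:
  2·area = 68
  edge (2, 18)→(0, 2): d=(-2,-16) top-left  bias=+0
  edge (0, 2)→(4, 0): d=(4,-2) top-left  bias=+0
  edge (4, 0)→(2, 18): d=(-2,18) right/bottom  bias=-1
    (1,0)@(3, 1): e=[50,2,16] → X
    (2,0)@(5, 1): e=[82,6,-20] → .
    (0,1)@(1, 3): e=[14,6,48] → X
    (2,1)@(5, 3): e=[78,14,-24] → .
    (0,2)@(1, 5): e=[10,14,44] → X
    (2,2)@(5, 5): e=[74,22,-28] → .
    (0,3)@(1, 7): e=[6,22,40] → X
    (2,3)@(5, 7): e=[70,30,-32] → .
    (0,4)@(1, 9): e=[2,30,36] → X
    (1,4)@(3, 9): e=[34,34,0] → .  [on edge]
    (0,5)@(1, 11): e=[-2,38,32] → .
  covered (8 px):
    . X . . . . . . .
    X X . . . . . . .
    X X . . . . . . .
    X X . . . . . . .
    X . . . . . . . .
    . . . . . . . . .
    . . . . . . . . .
    . . . . . . . . .
    . . . . . . . . .
    . . . . . . . . .
    . . . . . . . . .

Result: [22,14,2]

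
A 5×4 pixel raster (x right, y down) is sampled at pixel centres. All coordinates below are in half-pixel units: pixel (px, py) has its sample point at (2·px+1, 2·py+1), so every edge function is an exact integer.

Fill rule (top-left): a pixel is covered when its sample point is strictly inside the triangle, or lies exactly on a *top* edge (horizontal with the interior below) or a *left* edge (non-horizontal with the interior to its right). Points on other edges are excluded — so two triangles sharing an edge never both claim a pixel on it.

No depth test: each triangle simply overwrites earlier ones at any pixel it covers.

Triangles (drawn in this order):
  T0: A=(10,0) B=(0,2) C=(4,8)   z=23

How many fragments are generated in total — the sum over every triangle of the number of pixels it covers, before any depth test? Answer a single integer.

T0:
  2·area = 68  (B↔C swapped to make it positive)
  edge (10, 0)→(4, 8): d=(-6,8) right/bottom  bias=-1
  edge (4, 8)→(0, 2): d=(-4,-6) top-left  bias=+0
  edge (0, 2)→(10, 0): d=(10,-2) top-left  bias=+0
    (2,0)@(5, 1): e=[34,34,0] → █  [on edge]
    (3,0)@(7, 1): e=[18,46,4] → █
    (4,0)@(9, 1): e=[2,58,8] → █
    (0,1)@(1, 3): e=[54,2,12] → █
    (1,1)@(3, 3): e=[38,14,16] → █
    (4,1)@(9, 3): e=[-10,50,28] → ·
    (0,2)@(1, 5): e=[42,-6,32] → ·
    (1,2)@(3, 5): e=[26,6,36] → █
    (3,2)@(7, 5): e=[-6,30,44] → ·
    (1,3)@(3, 7): e=[14,-2,56] → ·
    (2,3)@(5, 7): e=[-2,10,60] → ·
  covered (9 px):
    · · █ █ █
    █ █ █ █ ·
    · █ █ · ·
    · · · · ·

Answer: 9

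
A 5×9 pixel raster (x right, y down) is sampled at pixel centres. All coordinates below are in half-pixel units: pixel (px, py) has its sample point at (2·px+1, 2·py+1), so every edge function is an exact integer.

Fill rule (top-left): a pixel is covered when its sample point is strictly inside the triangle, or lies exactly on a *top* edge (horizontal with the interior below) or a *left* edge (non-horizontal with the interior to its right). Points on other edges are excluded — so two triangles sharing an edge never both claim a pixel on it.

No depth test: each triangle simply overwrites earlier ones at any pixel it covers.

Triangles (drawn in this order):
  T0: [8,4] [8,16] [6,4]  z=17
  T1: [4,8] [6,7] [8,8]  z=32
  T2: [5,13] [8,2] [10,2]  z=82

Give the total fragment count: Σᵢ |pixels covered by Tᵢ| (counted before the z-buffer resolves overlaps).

T0:
  2·area = 24
  edge (8, 4)→(8, 16): d=(0,12) right/bottom  bias=-1
  edge (8, 16)→(6, 4): d=(-2,-12) top-left  bias=+0
  edge (6, 4)→(8, 4): d=(2,0) top-left  bias=+0
    (3,2)@(7, 5): e=[12,10,2] → █
    (4,2)@(9, 5): e=[-12,34,2] → ·
    (3,3)@(7, 7): e=[12,6,6] → █
    (4,3)@(9, 7): e=[-12,30,6] → ·
    (3,4)@(7, 9): e=[12,2,10] → █
    (4,4)@(9, 9): e=[-12,26,10] → ·
    (3,5)@(7, 11): e=[12,-2,14] → ·
  covered (3 px):
    · · · · ·
    · · · · ·
    · · · █ ·
    · · · █ ·
    · · · █ ·
    · · · · ·
    · · · · ·
    · · · · ·
    · · · · ·
T1:
  2·area = 4
  edge (4, 8)→(6, 7): d=(2,-1) top-left  bias=+0
  edge (6, 7)→(8, 8): d=(2,1) right/bottom  bias=-1
  edge (8, 8)→(4, 8): d=(-4,0) right/bottom  bias=-1
  covered (0 px):
    · · · · ·
    · · · · ·
    · · · · ·
    · · · · ·
    · · · · ·
    · · · · ·
    · · · · ·
    · · · · ·
    · · · · ·
T2:
  2·area = 22
  edge (5, 13)→(8, 2): d=(3,-11) top-left  bias=+0
  edge (8, 2)→(10, 2): d=(2,0) top-left  bias=+0
  edge (10, 2)→(5, 13): d=(-5,11) right/bottom  bias=-1
    (4,1)@(9, 3): e=[14,2,6] → █
    (4,2)@(9, 5): e=[20,6,-4] → ·
    (3,3)@(7, 7): e=[4,10,8] → █
    (4,3)@(9, 7): e=[26,10,-14] → ·
    (3,4)@(7, 9): e=[10,14,-2] → ·
    (2,6)@(5, 13): e=[0,22,0] → ·  [on edge]
  covered (2 px):
    · · · · ·
    · · · · █
    · · · · ·
    · · · █ ·
    · · · · ·
    · · · · ·
    · · · · ·
    · · · · ·
    · · · · ·

Final: 5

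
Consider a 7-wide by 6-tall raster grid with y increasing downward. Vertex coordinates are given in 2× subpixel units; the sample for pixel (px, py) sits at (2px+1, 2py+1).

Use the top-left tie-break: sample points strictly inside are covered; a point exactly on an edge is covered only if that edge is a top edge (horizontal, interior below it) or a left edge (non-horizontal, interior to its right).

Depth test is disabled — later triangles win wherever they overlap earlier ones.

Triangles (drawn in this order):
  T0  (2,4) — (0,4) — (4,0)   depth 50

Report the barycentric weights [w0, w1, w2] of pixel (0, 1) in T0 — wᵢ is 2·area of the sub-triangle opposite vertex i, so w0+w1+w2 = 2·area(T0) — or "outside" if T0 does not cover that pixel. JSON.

T0:
  2·area = 8
  edge (2, 4)→(0, 4): d=(-2,0) right/bottom  bias=-1
  edge (0, 4)→(4, 0): d=(4,-4) top-left  bias=+0
  edge (4, 0)→(2, 4): d=(-2,4) right/bottom  bias=-1
    (1,0)@(3, 1): e=[6,0,2] → #  [on edge]
    (2,0)@(5, 1): e=[6,8,-6] → ·
    (0,1)@(1, 3): e=[2,0,6] → #  [on edge]
    (1,1)@(3, 3): e=[2,8,-2] → ·
    (0,2)@(1, 5): e=[-2,8,2] → ·
  covered (2 px):
    · # · · · · ·
    # · · · · · ·
    · · · · · · ·
    · · · · · · ·
    · · · · · · ·
    · · · · · · ·

Result: [0,6,2]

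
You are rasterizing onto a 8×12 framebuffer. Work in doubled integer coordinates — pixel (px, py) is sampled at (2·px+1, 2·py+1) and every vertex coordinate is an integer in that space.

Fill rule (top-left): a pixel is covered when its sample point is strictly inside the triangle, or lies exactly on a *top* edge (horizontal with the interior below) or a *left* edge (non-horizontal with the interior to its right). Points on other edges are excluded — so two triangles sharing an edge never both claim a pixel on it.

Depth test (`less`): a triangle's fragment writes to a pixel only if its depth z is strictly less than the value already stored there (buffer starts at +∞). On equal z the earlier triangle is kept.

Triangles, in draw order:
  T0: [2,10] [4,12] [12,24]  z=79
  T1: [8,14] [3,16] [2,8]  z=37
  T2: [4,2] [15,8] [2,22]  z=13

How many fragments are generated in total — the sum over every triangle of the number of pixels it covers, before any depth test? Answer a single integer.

T0:
  2·area = 8
  edge (2, 10)→(4, 12): d=(2,2) right/bottom  bias=-1
  edge (4, 12)→(12, 24): d=(8,12) right/bottom  bias=-1
  edge (12, 24)→(2, 10): d=(-10,-14) top-left  bias=+0
    (0,4)@(1, 9): e=[0,12,-4] → ·  [on edge]
    (1,5)@(3, 11): e=[0,4,4] → ·  [on edge]
    (2,6)@(5, 13): e=[0,-4,12] → ·  [on edge]
    (3,7)@(7, 15): e=[0,-12,20] → ·  [on edge]
    (3,8)@(7, 17): e=[4,4,0] → █  [on edge]
    (4,8)@(9, 17): e=[0,-20,28] → ·  [on edge]
    (3,9)@(7, 19): e=[8,20,-20] → ·
    (5,9)@(11, 19): e=[0,-28,36] → ·  [on edge]
    (6,10)@(13, 21): e=[0,-36,44] → ·  [on edge]
    (7,11)@(15, 23): e=[0,-44,52] → ·  [on edge]
  covered (1 px):
    · · · · · · · ·
    · · · · · · · ·
    · · · · · · · ·
    · · · · · · · ·
    · · · · · · · ·
    · · · · · · · ·
    · · · · · · · ·
    · · · · · · · ·
    · · · █ · · · ·
    · · · · · · · ·
    · · · · · · · ·
    · · · · · · · ·
T1:
  2·area = 42
  edge (8, 14)→(3, 16): d=(-5,2) right/bottom  bias=-1
  edge (3, 16)→(2, 8): d=(-1,-8) top-left  bias=+0
  edge (2, 8)→(8, 14): d=(6,6) right/bottom  bias=-1
    (0,3)@(1, 7): e=[49,-7,0] → ·  [on edge]
    (1,4)@(3, 9): e=[35,7,0] → ·  [on edge]
    (1,5)@(3, 11): e=[25,5,12] → █
    (2,5)@(5, 11): e=[21,21,0] → ·  [on edge]
    (1,6)@(3, 13): e=[15,3,24] → █
    (2,6)@(5, 13): e=[11,19,12] → █
    (3,6)@(7, 13): e=[7,35,0] → ·  [on edge]
    (1,7)@(3, 15): e=[5,1,36] → █
    (3,7)@(7, 15): e=[-3,33,12] → ·
    (4,7)@(9, 15): e=[-7,49,0] → ·  [on edge]
    (1,8)@(3, 17): e=[-5,-1,48] → ·
    (2,8)@(5, 17): e=[-9,15,36] → ·
    (5,8)@(11, 17): e=[-21,63,0] → ·  [on edge]
    (6,9)@(13, 19): e=[-35,77,0] → ·  [on edge]
    (7,10)@(15, 21): e=[-49,91,0] → ·  [on edge]
  covered (5 px):
    · · · · · · · ·
    · · · · · · · ·
    · · · · · · · ·
    · · · · · · · ·
    · · · · · · · ·
    · █ · · · · · ·
    · █ █ · · · · ·
    · █ █ · · · · ·
    · · · · · · · ·
    · · · · · · · ·
    · · · · · · · ·
    · · · · · · · ·
T2:
  2·area = 232
  edge (4, 2)→(15, 8): d=(11,6) right/bottom  bias=-1
  edge (15, 8)→(2, 22): d=(-13,14) right/bottom  bias=-1
  edge (2, 22)→(4, 2): d=(2,-20) top-left  bias=+0
    (2,1)@(5, 3): e=[5,205,22] → █
    (3,1)@(7, 3): e=[-7,177,62] → ·
    (2,2)@(5, 5): e=[27,179,26] → █
    (3,2)@(7, 5): e=[15,151,66] → █
    (4,2)@(9, 5): e=[3,123,106] → █
    (5,2)@(11, 5): e=[-9,95,146] → ·
    (2,3)@(5, 7): e=[49,153,30] → █
    (5,3)@(11, 7): e=[13,69,150] → █
    (6,3)@(13, 7): e=[1,41,190] → █
    (7,3)@(15, 7): e=[-11,13,230] → ·
    (2,4)@(5, 9): e=[71,127,34] → █
    (7,4)@(15, 9): e=[11,-13,234] → ·
  covered (28 px):
    · · · · · · · ·
    · · █ · · · · ·
    · · █ █ █ · · ·
    · · █ █ █ █ █ ·
    · · █ █ █ █ █ ·
    · · █ █ █ █ · ·
    · █ █ █ █ · · ·
    · █ █ █ · · · ·
    · █ █ · · · · ·
    · █ · · · · · ·
    · · · · · · · ·
    · · · · · · · ·

Answer: 34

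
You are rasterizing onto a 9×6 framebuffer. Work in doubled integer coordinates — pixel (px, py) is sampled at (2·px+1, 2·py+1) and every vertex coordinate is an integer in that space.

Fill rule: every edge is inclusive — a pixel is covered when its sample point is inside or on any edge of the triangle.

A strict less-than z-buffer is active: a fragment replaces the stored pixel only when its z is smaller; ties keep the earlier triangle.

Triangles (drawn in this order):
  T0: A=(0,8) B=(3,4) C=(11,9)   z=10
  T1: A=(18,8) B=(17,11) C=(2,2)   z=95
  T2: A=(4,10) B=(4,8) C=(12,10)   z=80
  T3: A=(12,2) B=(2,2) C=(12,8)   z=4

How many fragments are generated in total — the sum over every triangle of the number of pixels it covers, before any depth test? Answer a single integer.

T0:
  2·area = 47
  edge (0, 8)→(3, 4): d=(3,-4) inclusive
  edge (3, 4)→(11, 9): d=(8,5) inclusive
  edge (11, 9)→(0, 8): d=(-11,-1) inclusive
    (1,2)@(3, 5): e=[3,8,36] → █
    (2,2)@(5, 5): e=[11,-2,38] → ·
    (0,3)@(1, 7): e=[1,34,12] → █
    (2,3)@(5, 7): e=[17,14,16] → █
    (3,3)@(7, 7): e=[25,4,18] → █
    (4,3)@(9, 7): e=[33,-6,20] → ·
    (0,4)@(1, 9): e=[7,50,-10] → ·
    (1,4)@(3, 9): e=[15,40,-8] → ·
    (2,4)@(5, 9): e=[23,30,-6] → ·
    (3,4)@(7, 9): e=[31,20,-4] → ·
    (5,4)@(11, 9): e=[47,0,0] → █  [on edge]
    (6,4)@(13, 9): e=[55,-10,2] → ·
  covered (6 px):
    · · · · · · · · ·
    · · · · · · · · ·
    · █ · · · · · · ·
    █ █ █ █ · · · · ·
    · · · · · █ · · ·
    · · · · · · · · ·
T1:
  2·area = 54
  edge (18, 8)→(17, 11): d=(-1,3) inclusive
  edge (17, 11)→(2, 2): d=(-15,-9) inclusive
  edge (2, 2)→(18, 8): d=(16,6) inclusive
    (3,2)@(7, 5): e=[36,0,18] → █  [on edge]
    (4,2)@(9, 5): e=[30,18,6] → █
    (5,2)@(11, 5): e=[24,36,-6] → ·
    (3,3)@(7, 7): e=[34,-30,50] → ·
    (4,3)@(9, 7): e=[28,-12,38] → ·
    (5,3)@(11, 7): e=[22,6,26] → █
    (6,3)@(13, 7): e=[16,24,14] → █
    (7,3)@(15, 7): e=[10,42,2] → █
    (8,3)@(17, 7): e=[4,60,-10] → ·
    (5,4)@(11, 9): e=[20,-24,58] → ·
    (6,4)@(13, 9): e=[14,-6,46] → ·
    (7,4)@(15, 9): e=[8,12,34] → █
    (8,5)@(17, 11): e=[0,0,54] → █  [on edge]
  covered (8 px):
    · · · · · · · · ·
    · · · · · · · · ·
    · · · █ █ · · · ·
    · · · · · █ █ █ ·
    · · · · · · · █ █
    · · · · · · · · █
T2:
  2·area = 16
  edge (4, 10)→(4, 8): d=(0,-2) inclusive
  edge (4, 8)→(12, 10): d=(8,2) inclusive
  edge (12, 10)→(4, 10): d=(-8,0) inclusive
    (2,4)@(5, 9): e=[2,6,8] → █
    (3,4)@(7, 9): e=[6,2,8] → █
    (4,4)@(9, 9): e=[10,-2,8] → ·
    (2,5)@(5, 11): e=[2,22,-8] → ·
    (3,5)@(7, 11): e=[6,18,-8] → ·
  covered (2 px):
    · · · · · · · · ·
    · · · · · · · · ·
    · · · · · · · · ·
    · · · · · · · · ·
    · · █ █ · · · · ·
    · · · · · · · · ·
T3:
  2·area = 60  (B↔C swapped to make it positive)
  edge (12, 2)→(12, 8): d=(0,6) inclusive
  edge (12, 8)→(2, 2): d=(-10,-6) inclusive
  edge (2, 2)→(12, 2): d=(10,0) inclusive
    (2,1)@(5, 3): e=[42,8,10] → █
    (3,1)@(7, 3): e=[30,20,10] → █
    (4,1)@(9, 3): e=[18,32,10] → █
    (5,1)@(11, 3): e=[6,44,10] → █
    (6,1)@(13, 3): e=[-6,56,10] → ·
    (2,2)@(5, 5): e=[42,-12,30] → ·
    (3,2)@(7, 5): e=[30,0,30] → █  [on edge]
    (6,2)@(13, 5): e=[-6,36,30] → ·
    (3,3)@(7, 7): e=[30,-20,50] → ·
    (4,3)@(9, 7): e=[18,-8,50] → ·
    (5,3)@(11, 7): e=[6,4,50] → █
    (6,3)@(13, 7): e=[-6,16,50] → ·
    (8,5)@(17, 11): e=[-30,0,90] → ·  [on edge]
  covered (8 px):
    · · · · · · · · ·
    · · █ █ █ █ · · ·
    · · · █ █ █ · · ·
    · · · · · █ · · ·
    · · · · · · · · ·
    · · · · · · · · ·

Final: 24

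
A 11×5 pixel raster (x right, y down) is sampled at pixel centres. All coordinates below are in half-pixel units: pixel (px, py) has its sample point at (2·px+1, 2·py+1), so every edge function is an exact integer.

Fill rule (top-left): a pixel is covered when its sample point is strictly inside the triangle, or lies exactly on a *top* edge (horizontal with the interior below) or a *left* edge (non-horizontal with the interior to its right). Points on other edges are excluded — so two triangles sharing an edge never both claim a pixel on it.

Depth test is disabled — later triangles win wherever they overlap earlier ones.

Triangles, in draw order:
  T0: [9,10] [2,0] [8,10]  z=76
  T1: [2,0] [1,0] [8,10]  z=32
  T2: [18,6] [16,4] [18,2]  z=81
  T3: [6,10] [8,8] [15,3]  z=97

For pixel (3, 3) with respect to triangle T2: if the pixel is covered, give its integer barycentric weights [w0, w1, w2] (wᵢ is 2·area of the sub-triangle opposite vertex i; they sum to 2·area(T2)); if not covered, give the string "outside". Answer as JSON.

T0:
  2·area = 10  (B↔C swapped to make it positive)
  edge (9, 10)→(8, 10): d=(-1,0) right/bottom  bias=-1
  edge (8, 10)→(2, 0): d=(-6,-10) top-left  bias=+0
  edge (2, 0)→(9, 10): d=(7,10) right/bottom  bias=-1
    (2,2)@(5, 5): e=[5,0,5] → X  [on edge]
    (3,2)@(7, 5): e=[5,20,-15] → .
    (2,3)@(5, 7): e=[3,-12,19] → .
  covered (1 px):
    . . . . . . . . . . .
    . . . . . . . . . . .
    . . X . . . . . . . .
    . . . . . . . . . . .
    . . . . . . . . . . .
T1:
  2·area = 10  (B↔C swapped to make it positive)
  edge (2, 0)→(8, 10): d=(6,10) right/bottom  bias=-1
  edge (8, 10)→(1, 0): d=(-7,-10) top-left  bias=+0
  edge (1, 0)→(2, 0): d=(1,0) top-left  bias=+0
    (2,2)@(5, 5): e=[0,5,5] → .  [on edge]
  covered (0 px):
    . . . . . . . . . . .
    . . . . . . . . . . .
    . . . . . . . . . . .
    . . . . . . . . . . .
    . . . . . . . . . . .
T2:
  2·area = 8
  edge (18, 6)→(16, 4): d=(-2,-2) top-left  bias=+0
  edge (16, 4)→(18, 2): d=(2,-2) top-left  bias=+0
  edge (18, 2)→(18, 6): d=(0,4) right/bottom  bias=-1
    (6,0)@(13, 1): e=[0,-12,20] → .  [on edge]
    (9,0)@(19, 1): e=[12,0,-4] → .  [on edge]
    (7,1)@(15, 3): e=[0,-4,12] → .  [on edge]
    (8,1)@(17, 3): e=[4,0,4] → X  [on edge]
    (9,1)@(19, 3): e=[8,4,-4] → .
    (7,2)@(15, 5): e=[-4,0,12] → .  [on edge]
    (8,2)@(17, 5): e=[0,4,4] → X  [on edge]
    (9,2)@(19, 5): e=[4,8,-4] → .
    (6,3)@(13, 7): e=[-12,0,20] → .  [on edge]
    (8,3)@(17, 7): e=[-4,8,4] → .
    (9,3)@(19, 7): e=[0,12,-4] → .  [on edge]
    (5,4)@(11, 9): e=[-20,0,28] → .  [on edge]
    (10,4)@(21, 9): e=[0,20,-12] → .  [on edge]
  covered (2 px):
    . . . . . . . . . . .
    . . . . . . . . X . .
    . . . . . . . . X . .
    . . . . . . . . . . .
    . . . . . . . . . . .
T3:
  2·area = 4
  edge (6, 10)→(8, 8): d=(2,-2) top-left  bias=+0
  edge (8, 8)→(15, 3): d=(7,-5) top-left  bias=+0
  edge (15, 3)→(6, 10): d=(-9,7) right/bottom  bias=-1
    (7,0)@(15, 1): e=[0,-14,18] → .  [on edge]
    (6,1)@(13, 3): e=[0,-10,14] → .  [on edge]
    (7,1)@(15, 3): e=[4,0,0] → .  [on edge]
    (5,2)@(11, 5): e=[0,-6,10] → .  [on edge]
    (4,3)@(9, 7): e=[0,-2,6] → .  [on edge]
    (3,4)@(7, 9): e=[0,2,2] → X  [on edge]
    (4,4)@(9, 9): e=[4,12,-12] → .
  covered (1 px):
    . . . . . . . . . . .
    . . . . . . . . . . .
    . . . . . . . . . . .
    . . . . . . . . . . .
    . . . X . . . . . . .

Final: "outside"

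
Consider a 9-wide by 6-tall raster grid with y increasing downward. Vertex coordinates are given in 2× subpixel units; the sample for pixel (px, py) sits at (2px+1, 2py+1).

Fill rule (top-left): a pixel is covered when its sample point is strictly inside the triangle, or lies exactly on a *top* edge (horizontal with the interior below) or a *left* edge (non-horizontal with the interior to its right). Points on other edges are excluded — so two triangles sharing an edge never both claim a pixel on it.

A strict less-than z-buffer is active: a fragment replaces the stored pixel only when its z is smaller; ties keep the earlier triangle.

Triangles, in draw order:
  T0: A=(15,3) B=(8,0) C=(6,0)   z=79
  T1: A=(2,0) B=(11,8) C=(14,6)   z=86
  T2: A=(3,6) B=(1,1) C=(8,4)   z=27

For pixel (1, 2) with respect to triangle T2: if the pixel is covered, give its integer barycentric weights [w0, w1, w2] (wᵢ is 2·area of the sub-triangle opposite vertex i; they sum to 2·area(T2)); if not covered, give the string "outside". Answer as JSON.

T0:
  2·area = 6  (B↔C swapped to make it positive)
  edge (15, 3)→(6, 0): d=(-9,-3) top-left  bias=+0
  edge (6, 0)→(8, 0): d=(2,0) top-left  bias=+0
  edge (8, 0)→(15, 3): d=(7,3) right/bottom  bias=-1
    (4,0)@(9, 1): e=[0,2,4] → █  [on edge]
    (5,0)@(11, 1): e=[6,2,-2] → ·
    (4,1)@(9, 3): e=[-18,6,18] → ·
    (7,1)@(15, 3): e=[0,6,0] → ·  [on edge]
  covered (1 px):
    · · · · █ · · · ·
    · · · · · · · · ·
    · · · · · · · · ·
    · · · · · · · · ·
    · · · · · · · · ·
    · · · · · · · · ·
T1:
  2·area = 42  (B↔C swapped to make it positive)
  edge (2, 0)→(14, 6): d=(12,6) right/bottom  bias=-1
  edge (14, 6)→(11, 8): d=(-3,2) right/bottom  bias=-1
  edge (11, 8)→(2, 0): d=(-9,-8) top-left  bias=+0
    (3,1)@(7, 3): e=[6,23,13] → █
    (4,1)@(9, 3): e=[-6,19,29] → ·
    (3,2)@(7, 5): e=[30,17,-5] → ·
    (4,2)@(9, 5): e=[18,13,11] → █
    (5,2)@(11, 5): e=[6,9,27] → █
    (6,2)@(13, 5): e=[-6,5,43] → ·
    (4,3)@(9, 7): e=[42,7,-7] → ·
    (5,3)@(11, 7): e=[30,3,9] → █
    (6,3)@(13, 7): e=[18,-1,25] → ·
    (5,4)@(11, 9): e=[54,-3,-9] → ·
  covered (4 px):
    · · · · · · · · ·
    · · · █ · · · · ·
    · · · · █ █ · · ·
    · · · · · █ · · ·
    · · · · · · · · ·
    · · · · · · · · ·
T2:
  2·area = 29
  edge (3, 6)→(1, 1): d=(-2,-5) top-left  bias=+0
  edge (1, 1)→(8, 4): d=(7,3) right/bottom  bias=-1
  edge (8, 4)→(3, 6): d=(-5,2) right/bottom  bias=-1
    (0,0)@(1, 1): e=[0,0,29] → ·  [on edge]
    (1,1)@(3, 3): e=[6,8,15] → █
    (2,1)@(5, 3): e=[16,2,11] → █
    (3,1)@(7, 3): e=[26,-4,7] → ·
    (1,2)@(3, 5): e=[2,22,5] → █
    (3,2)@(7, 5): e=[22,10,-3] → ·
    (1,3)@(3, 7): e=[-2,36,-5] → ·
    (2,3)@(5, 7): e=[8,30,-9] → ·
    (7,3)@(15, 7): e=[58,0,-29] → ·  [on edge]
    (2,5)@(5, 11): e=[0,58,-29] → ·  [on edge]
  covered (4 px):
    · · · · · · · · ·
    · █ █ · · · · · ·
    · █ █ · · · · · ·
    · · · · · · · · ·
    · · · · · · · · ·
    · · · · · · · · ·

Final: [22,5,2]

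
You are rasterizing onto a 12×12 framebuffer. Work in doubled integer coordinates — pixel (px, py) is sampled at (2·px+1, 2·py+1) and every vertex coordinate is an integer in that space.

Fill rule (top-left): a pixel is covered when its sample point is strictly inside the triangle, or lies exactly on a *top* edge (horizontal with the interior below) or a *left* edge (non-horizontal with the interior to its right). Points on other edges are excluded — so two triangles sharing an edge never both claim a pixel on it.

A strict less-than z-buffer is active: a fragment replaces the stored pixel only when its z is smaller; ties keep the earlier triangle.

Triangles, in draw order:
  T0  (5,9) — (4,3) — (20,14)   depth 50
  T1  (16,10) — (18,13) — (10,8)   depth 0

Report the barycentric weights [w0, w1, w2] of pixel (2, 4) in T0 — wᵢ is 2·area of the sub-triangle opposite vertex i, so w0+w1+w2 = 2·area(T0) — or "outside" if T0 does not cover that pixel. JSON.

T0:
  2·area = 85
  edge (5, 9)→(4, 3): d=(-1,-6) top-left  bias=+0
  edge (4, 3)→(20, 14): d=(16,11) right/bottom  bias=-1
  edge (20, 14)→(5, 9): d=(-15,-5) top-left  bias=+0
    (2,2)@(5, 5): e=[4,21,60] → X
    (3,2)@(7, 5): e=[16,-1,70] → .
    (2,3)@(5, 7): e=[2,53,30] → X
    (3,3)@(7, 7): e=[14,31,40] → X
    (4,3)@(9, 7): e=[26,9,50] → X
    (5,3)@(11, 7): e=[38,-13,60] → .
    (2,4)@(5, 9): e=[0,85,0] → X  [on edge]
    (5,4)@(11, 9): e=[36,19,30] → X
    (6,4)@(13, 9): e=[48,-3,40] → .
    (2,5)@(5, 11): e=[-2,117,-30] → .
    (3,5)@(7, 11): e=[10,95,-20] → .
    (4,5)@(9, 11): e=[22,73,-10] → .
    (5,5)@(11, 11): e=[34,51,0] → X  [on edge]
    (8,6)@(17, 13): e=[68,17,0] → X  [on edge]
    (11,7)@(23, 15): e=[102,-17,0] → .  [on edge]
    (3,10)@(7, 21): e=[0,255,-170] → .  [on edge]
  covered (12 px):
    . . . . . . . . . . . .
    . . . . . . . . . . . .
    . . X . . . . . . . . .
    . . X X X . . . . . . .
    . . X X X X . . . . . .
    . . . . . X X X . . . .
    . . . . . . . . X . . .
    . . . . . . . . . . . .
    . . . . . . . . . . . .
    . . . . . . . . . . . .
    . . . . . . . . . . . .
    . . . . . . . . . . . .
T1:
  2·area = 14
  edge (16, 10)→(18, 13): d=(2,3) right/bottom  bias=-1
  edge (18, 13)→(10, 8): d=(-8,-5) top-left  bias=+0
  edge (10, 8)→(16, 10): d=(6,2) right/bottom  bias=-1
    (0,2)@(1, 5): e=[35,-21,0] → .  [on edge]
    (3,3)@(7, 7): e=[21,-7,0] → .  [on edge]
    (6,4)@(13, 9): e=[7,7,0] → .  [on edge]
    (7,5)@(15, 11): e=[5,1,8] → X
    (8,5)@(17, 11): e=[-1,11,4] → .
    (9,5)@(19, 11): e=[-7,21,0] → .  [on edge]
    (7,6)@(15, 13): e=[9,-15,20] → .
  covered (1 px):
    . . . . . . . . . . . .
    . . . . . . . . . . . .
    . . . . . . . . . . . .
    . . . . . . . . . . . .
    . . . . . . . . . . . .
    . . . . . . . X . . . .
    . . . . . . . . . . . .
    . . . . . . . . . . . .
    . . . . . . . . . . . .
    . . . . . . . . . . . .
    . . . . . . . . . . . .
    . . . . . . . . . . . .

Final: [85,0,0]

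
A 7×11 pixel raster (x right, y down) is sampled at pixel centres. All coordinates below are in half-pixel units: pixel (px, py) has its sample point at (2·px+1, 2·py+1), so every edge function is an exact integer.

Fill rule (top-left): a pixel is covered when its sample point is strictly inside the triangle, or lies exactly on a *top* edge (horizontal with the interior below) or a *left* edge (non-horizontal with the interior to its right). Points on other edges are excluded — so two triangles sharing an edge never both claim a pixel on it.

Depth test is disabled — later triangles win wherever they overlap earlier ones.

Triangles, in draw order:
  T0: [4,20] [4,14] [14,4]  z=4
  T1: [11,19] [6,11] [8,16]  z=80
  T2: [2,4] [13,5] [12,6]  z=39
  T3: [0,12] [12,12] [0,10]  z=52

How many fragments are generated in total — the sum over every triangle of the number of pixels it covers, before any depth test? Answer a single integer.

T0:
  2·area = 60
  edge (4, 20)→(4, 14): d=(0,-6) top-left  bias=+0
  edge (4, 14)→(14, 4): d=(10,-10) top-left  bias=+0
  edge (14, 4)→(4, 20): d=(-10,16) right/bottom  bias=-1
    (6,2)@(13, 5): e=[54,0,6] → █  [on edge]
    (5,3)@(11, 7): e=[42,0,18] → █  [on edge]
    (6,3)@(13, 7): e=[54,20,-14] → ·
    (4,4)@(9, 9): e=[30,0,30] → █  [on edge]
    (5,4)@(11, 9): e=[42,20,-2] → ·
    (3,5)@(7, 11): e=[18,0,42] → █  [on edge]
    (5,5)@(11, 11): e=[42,40,-22] → ·
    (2,6)@(5, 13): e=[6,0,54] → █  [on edge]
    (4,6)@(9, 13): e=[30,40,-10] → ·
    (1,7)@(3, 15): e=[-6,0,66] → ·  [on edge]
    (2,7)@(5, 15): e=[6,20,34] → █
    (4,7)@(9, 15): e=[30,60,-30] → ·
    (0,8)@(1, 17): e=[-18,0,78] → ·  [on edge]
  covered (10 px):
    · · · · · · ·
    · · · · · · ·
    · · · · · · █
    · · · · · █ ·
    · · · · █ · ·
    · · · █ █ · ·
    · · █ █ · · ·
    · · █ █ · · ·
    · · █ · · · ·
    · · · · · · ·
    · · · · · · ·
T1:
  2·area = 9  (B↔C swapped to make it positive)
  edge (11, 19)→(8, 16): d=(-3,-3) top-left  bias=+0
  edge (8, 16)→(6, 11): d=(-2,-5) top-left  bias=+0
  edge (6, 11)→(11, 19): d=(5,8) right/bottom  bias=-1
    (0,1)@(1, 3): e=[18,-9,0] → ·  [on edge]
    (0,4)@(1, 9): e=[0,-21,30] → ·  [on edge]
    (1,5)@(3, 11): e=[0,-15,24] → ·  [on edge]
    (2,6)@(5, 13): e=[0,-9,18] → ·  [on edge]
    (3,6)@(7, 13): e=[6,1,2] → █
    (4,6)@(9, 13): e=[12,11,-14] → ·
    (3,7)@(7, 15): e=[0,-3,12] → ·  [on edge]
    (4,8)@(9, 17): e=[0,3,6] → █  [on edge]
    (5,8)@(11, 17): e=[6,13,-10] → ·
    (4,9)@(9, 19): e=[-6,-1,16] → ·
    (5,9)@(11, 19): e=[0,9,0] → ·  [on edge]
    (6,10)@(13, 21): e=[0,15,-6] → ·  [on edge]
  covered (2 px):
    · · · · · · ·
    · · · · · · ·
    · · · · · · ·
    · · · · · · ·
    · · · · · · ·
    · · · · · · ·
    · · · █ · · ·
    · · · · · · ·
    · · · · █ · ·
    · · · · · · ·
    · · · · · · ·
T2:
  2·area = 12
  edge (2, 4)→(13, 5): d=(11,1) right/bottom  bias=-1
  edge (13, 5)→(12, 6): d=(-1,1) right/bottom  bias=-1
  edge (12, 6)→(2, 4): d=(-10,-2) top-left  bias=+0
    (3,2)@(7, 5): e=[6,6,0] → █  [on edge]
    (4,2)@(9, 5): e=[4,4,4] → █
    (5,2)@(11, 5): e=[2,2,8] → █
    (6,2)@(13, 5): e=[0,0,12] → ·  [on edge]
    (3,3)@(7, 7): e=[28,4,-20] → ·
    (4,3)@(9, 7): e=[26,2,-16] → ·
    (5,3)@(11, 7): e=[24,0,-12] → ·  [on edge]
    (4,4)@(9, 9): e=[48,0,-36] → ·  [on edge]
    (3,5)@(7, 11): e=[72,0,-60] → ·  [on edge]
    (2,6)@(5, 13): e=[96,0,-84] → ·  [on edge]
    (1,7)@(3, 15): e=[120,0,-108] → ·  [on edge]
    (0,8)@(1, 17): e=[144,0,-132] → ·  [on edge]
  covered (3 px):
    · · · · · · ·
    · · · · · · ·
    · · · █ █ █ ·
    · · · · · · ·
    · · · · · · ·
    · · · · · · ·
    · · · · · · ·
    · · · · · · ·
    · · · · · · ·
    · · · · · · ·
    · · · · · · ·
T3:
  2·area = 24  (B↔C swapped to make it positive)
  edge (0, 12)→(0, 10): d=(0,-2) top-left  bias=+0
  edge (0, 10)→(12, 12): d=(12,2) right/bottom  bias=-1
  edge (12, 12)→(0, 12): d=(-12,0) right/bottom  bias=-1
    (0,5)@(1, 11): e=[2,10,12] → █
    (1,5)@(3, 11): e=[6,6,12] → █
    (2,5)@(5, 11): e=[10,2,12] → █
    (3,5)@(7, 11): e=[14,-2,12] → ·
    (0,6)@(1, 13): e=[2,34,-12] → ·
    (1,6)@(3, 13): e=[6,30,-12] → ·
    (2,6)@(5, 13): e=[10,26,-12] → ·
  covered (3 px):
    · · · · · · ·
    · · · · · · ·
    · · · · · · ·
    · · · · · · ·
    · · · · · · ·
    █ █ █ · · · ·
    · · · · · · ·
    · · · · · · ·
    · · · · · · ·
    · · · · · · ·
    · · · · · · ·

Result: 18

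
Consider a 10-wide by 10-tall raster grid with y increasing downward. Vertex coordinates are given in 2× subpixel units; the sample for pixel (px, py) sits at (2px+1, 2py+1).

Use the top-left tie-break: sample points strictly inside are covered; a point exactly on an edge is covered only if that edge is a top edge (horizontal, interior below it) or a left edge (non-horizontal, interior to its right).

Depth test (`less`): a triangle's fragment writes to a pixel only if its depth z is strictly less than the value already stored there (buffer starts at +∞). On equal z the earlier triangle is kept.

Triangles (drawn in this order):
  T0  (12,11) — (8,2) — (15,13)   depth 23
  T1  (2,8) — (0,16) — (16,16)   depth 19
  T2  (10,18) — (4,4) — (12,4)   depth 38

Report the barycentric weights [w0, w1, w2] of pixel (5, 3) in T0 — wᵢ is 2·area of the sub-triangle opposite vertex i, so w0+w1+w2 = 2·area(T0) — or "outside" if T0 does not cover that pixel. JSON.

T0:
  2·area = 19
  edge (12, 11)→(8, 2): d=(-4,-9) top-left  bias=+0
  edge (8, 2)→(15, 13): d=(7,11) right/bottom  bias=-1
  edge (15, 13)→(12, 11): d=(-3,-2) top-left  bias=+0
    (1,2)@(3, 5): e=[-57,76,0] → .  [on edge]
    (5,3)@(11, 7): e=[7,2,10] → X
    (6,3)@(13, 7): e=[25,-20,14] → .
    (4,4)@(9, 9): e=[-19,38,0] → .  [on edge]
    (5,4)@(11, 9): e=[-1,16,4] → .
    (6,5)@(13, 11): e=[9,8,2] → X
    (7,5)@(15, 11): e=[27,-14,6] → .
    (6,6)@(13, 13): e=[1,22,-4] → .
    (7,6)@(15, 13): e=[19,0,0] → .  [on edge]
  covered (2 px):
    . . . . . . . . . .
    . . . . . . . . . .
    . . . . . . . . . .
    . . . . . X . . . .
    . . . . . . . . . .
    . . . . . . X . . .
    . . . . . . . . . .
    . . . . . . . . . .
    . . . . . . . . . .
    . . . . . . . . . .
T1:
  2·area = 128  (B↔C swapped to make it positive)
  edge (2, 8)→(16, 16): d=(14,8) right/bottom  bias=-1
  edge (16, 16)→(0, 16): d=(-16,0) right/bottom  bias=-1
  edge (0, 16)→(2, 8): d=(2,-8) top-left  bias=+0
    (1,4)@(3, 9): e=[6,112,10] → X
    (2,4)@(5, 9): e=[-10,112,26] → .
    (1,5)@(3, 11): e=[34,80,14] → X
    (2,5)@(5, 11): e=[18,80,30] → X
    (3,5)@(7, 11): e=[2,80,46] → X
    (4,5)@(9, 11): e=[-14,80,62] → .
    (0,6)@(1, 13): e=[78,48,2] → X
    (4,6)@(9, 13): e=[14,48,66] → X
    (5,6)@(11, 13): e=[-2,48,82] → .
    (0,7)@(1, 15): e=[106,16,6] → X
    (5,7)@(11, 15): e=[26,16,86] → X
    (6,7)@(13, 15): e=[10,16,102] → X
  covered (16 px):
    . . . . . . . . . .
    . . . . . . . . . .
    . . . . . . . . . .
    . . . . . . . . . .
    . X . . . . . . . .
    . X X X . . . . . .
    X X X X X . . . . .
    X X X X X X X . . .
    . . . . . . . . . .
    . . . . . . . . . .
T2:
  2·area = 112
  edge (10, 18)→(4, 4): d=(-6,-14) top-left  bias=+0
  edge (4, 4)→(12, 4): d=(8,0) top-left  bias=+0
  edge (12, 4)→(10, 18): d=(-2,14) right/bottom  bias=-1
    (2,2)@(5, 5): e=[8,8,96] → X
    (3,2)@(7, 5): e=[36,8,68] → X
    (4,2)@(9, 5): e=[64,8,40] → X
    (5,2)@(11, 5): e=[92,8,12] → X
    (6,2)@(13, 5): e=[120,8,-16] → .
    (2,3)@(5, 7): e=[-4,24,92] → .
    (3,3)@(7, 7): e=[24,24,64] → X
    (6,3)@(13, 7): e=[108,24,-20] → .
    (3,4)@(7, 9): e=[12,40,60] → X
    (6,4)@(13, 9): e=[96,40,-24] → .
    (3,5)@(7, 11): e=[0,56,56] → X  [on edge]
    (5,5)@(11, 11): e=[56,56,0] → .  [on edge]
  covered (14 px):
    . . . . . . . . . .
    . . . . . . . . . .
    . . X X X X . . . .
    . . . X X X . . . .
    . . . X X X . . . .
    . . . X X . . . . .
    . . . . X . . . . .
    . . . . X . . . . .
    . . . . . . . . . .
    . . . . . . . . . .

Final: [2,10,7]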